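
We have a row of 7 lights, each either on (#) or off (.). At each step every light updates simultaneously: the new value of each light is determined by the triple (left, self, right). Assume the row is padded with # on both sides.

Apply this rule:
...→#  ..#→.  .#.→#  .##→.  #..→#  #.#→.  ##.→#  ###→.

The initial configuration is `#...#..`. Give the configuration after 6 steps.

###.##.
..#..#.
#.##.#.
#..#.#.
##.#.#.
.#.#.#.

.#.#.#.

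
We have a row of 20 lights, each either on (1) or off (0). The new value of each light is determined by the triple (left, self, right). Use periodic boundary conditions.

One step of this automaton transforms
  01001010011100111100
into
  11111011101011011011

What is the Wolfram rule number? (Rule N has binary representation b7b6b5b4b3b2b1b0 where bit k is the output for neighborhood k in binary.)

151

position 10: 111 → 1  (bit 7 = 1)
position 11: 110 → 0  (bit 6 = 0)
position 5: 101 → 0  (bit 5 = 0)
position 2: 100 → 1  (bit 4 = 1)
position 9: 011 → 0  (bit 3 = 0)
position 1: 010 → 1  (bit 2 = 1)
position 0: 001 → 1  (bit 1 = 1)
position 19: 000 → 1  (bit 0 = 1)
bits b7..b0 = 10010111 = 151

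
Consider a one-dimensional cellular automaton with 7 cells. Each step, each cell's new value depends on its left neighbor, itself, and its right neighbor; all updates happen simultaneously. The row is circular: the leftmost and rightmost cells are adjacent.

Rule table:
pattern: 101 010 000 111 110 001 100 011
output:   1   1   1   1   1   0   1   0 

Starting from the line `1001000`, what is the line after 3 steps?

step 1: 1101110
step 2: 0110111
step 3: 1011011

1011011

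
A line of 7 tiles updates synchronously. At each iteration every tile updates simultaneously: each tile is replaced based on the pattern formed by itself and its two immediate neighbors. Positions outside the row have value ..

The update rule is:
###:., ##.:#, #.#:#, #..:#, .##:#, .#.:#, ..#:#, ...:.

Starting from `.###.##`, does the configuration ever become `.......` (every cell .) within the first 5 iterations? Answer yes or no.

no

##.####
####..#
#..####
####..#  (repeats iteration 2; period 2)
iteration 5: #..####
iteration 5 is #..####, still not uniform .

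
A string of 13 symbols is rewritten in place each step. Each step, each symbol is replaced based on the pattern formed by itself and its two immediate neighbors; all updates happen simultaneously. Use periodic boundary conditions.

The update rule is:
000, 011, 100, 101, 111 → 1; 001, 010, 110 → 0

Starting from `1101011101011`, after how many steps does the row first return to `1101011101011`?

1010111010111
0101110101111
1011101011110
0111010111101
1110101111010
1101011110101
1010111101011
0101111010111
1011110101110
0111101011101
1111010111010
1110101110101
1101011101011

13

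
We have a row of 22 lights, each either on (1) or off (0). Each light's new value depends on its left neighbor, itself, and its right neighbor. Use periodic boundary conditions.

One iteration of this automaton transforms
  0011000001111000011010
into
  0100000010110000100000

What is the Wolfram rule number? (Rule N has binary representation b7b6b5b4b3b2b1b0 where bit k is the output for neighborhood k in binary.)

position 10: 111 → 1  (bit 7 = 1)
position 3: 110 → 0  (bit 6 = 0)
position 19: 101 → 0  (bit 5 = 0)
position 4: 100 → 0  (bit 4 = 0)
position 2: 011 → 0  (bit 3 = 0)
position 20: 010 → 0  (bit 2 = 0)
position 1: 001 → 1  (bit 1 = 1)
position 0: 000 → 0  (bit 0 = 0)
bits b7..b0 = 10000010 = 130

130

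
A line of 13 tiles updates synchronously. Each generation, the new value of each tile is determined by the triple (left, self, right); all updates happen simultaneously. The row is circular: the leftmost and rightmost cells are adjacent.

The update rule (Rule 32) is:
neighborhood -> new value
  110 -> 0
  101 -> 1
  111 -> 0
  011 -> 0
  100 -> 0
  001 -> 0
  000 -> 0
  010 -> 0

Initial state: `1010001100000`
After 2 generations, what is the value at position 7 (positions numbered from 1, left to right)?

0

generation 1: 0100000000000
generation 2: 0000000000000
position 7 holds 0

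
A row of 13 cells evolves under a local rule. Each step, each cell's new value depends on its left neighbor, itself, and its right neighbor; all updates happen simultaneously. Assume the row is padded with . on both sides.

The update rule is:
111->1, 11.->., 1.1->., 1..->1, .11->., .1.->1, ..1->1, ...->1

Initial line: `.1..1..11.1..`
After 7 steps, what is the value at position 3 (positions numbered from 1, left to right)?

1111111...111
.11111.111.1.
1.111...1..11
1..1.111111..
1111..1111.11
.11.11.11....
1........1111
position 3 holds .

.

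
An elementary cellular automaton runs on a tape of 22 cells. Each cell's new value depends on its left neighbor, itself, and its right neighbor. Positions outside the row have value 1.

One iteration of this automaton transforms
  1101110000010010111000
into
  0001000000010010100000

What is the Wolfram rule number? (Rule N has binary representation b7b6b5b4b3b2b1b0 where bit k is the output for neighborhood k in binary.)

position 0: 111 → 0  (bit 7 = 0)
position 1: 110 → 0  (bit 6 = 0)
position 2: 101 → 0  (bit 5 = 0)
position 6: 100 → 0  (bit 4 = 0)
position 3: 011 → 1  (bit 3 = 1)
position 11: 010 → 1  (bit 2 = 1)
position 10: 001 → 0  (bit 1 = 0)
position 7: 000 → 0  (bit 0 = 0)
bits b7..b0 = 00001100 = 12

12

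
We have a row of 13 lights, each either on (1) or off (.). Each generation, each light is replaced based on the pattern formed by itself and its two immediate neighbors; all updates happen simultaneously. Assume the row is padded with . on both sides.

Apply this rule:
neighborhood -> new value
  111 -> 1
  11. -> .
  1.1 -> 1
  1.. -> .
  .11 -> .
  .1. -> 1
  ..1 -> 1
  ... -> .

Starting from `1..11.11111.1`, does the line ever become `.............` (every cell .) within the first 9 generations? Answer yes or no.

no

generation 1: 1.1..1.111.11
generation 2: 111.111.1.1..
generation 3: .1.1.1.1111..
generation 4: 1111111.11...
generation 5: .11111.1.....
generation 6: 1.111.11.....
generation 7: 11.1.1.......
generation 8: ..1111.......
generation 9: .1.11........
generation 9 is .1.11........, still not uniform .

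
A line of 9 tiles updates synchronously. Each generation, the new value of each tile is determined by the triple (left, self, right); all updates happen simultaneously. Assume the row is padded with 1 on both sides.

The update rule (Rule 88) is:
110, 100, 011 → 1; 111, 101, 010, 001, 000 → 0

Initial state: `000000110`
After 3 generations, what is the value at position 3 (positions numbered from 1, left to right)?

1

100000110
110000110
011000110
position 3 holds 1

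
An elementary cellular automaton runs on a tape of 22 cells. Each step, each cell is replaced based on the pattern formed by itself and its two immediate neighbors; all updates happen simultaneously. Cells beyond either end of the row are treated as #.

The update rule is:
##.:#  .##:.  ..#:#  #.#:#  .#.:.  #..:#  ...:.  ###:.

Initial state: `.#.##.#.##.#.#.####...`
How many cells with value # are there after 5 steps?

14

#.#.##.#.##.#.#...##.#
##.#.##.#.##.#.#.#.##.
.##.#.##.#.##.#.#.#.##
#.##.#.##.#.##.#.#.#..
##.##.#.##.#.##.#.#.##
count of #: 14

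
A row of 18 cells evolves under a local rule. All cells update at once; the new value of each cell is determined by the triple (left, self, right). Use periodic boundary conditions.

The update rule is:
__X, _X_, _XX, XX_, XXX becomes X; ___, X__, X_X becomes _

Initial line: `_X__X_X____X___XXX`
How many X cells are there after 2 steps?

_X_XX_X___XX__XXXX
_X_XX_X__XXX_XXXXX
count of X: 12

12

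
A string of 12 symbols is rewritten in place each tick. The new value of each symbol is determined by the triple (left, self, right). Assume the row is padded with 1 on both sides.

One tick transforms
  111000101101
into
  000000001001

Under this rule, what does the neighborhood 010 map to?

At position 6 the neighborhood is 010; the next row has 0 there.

0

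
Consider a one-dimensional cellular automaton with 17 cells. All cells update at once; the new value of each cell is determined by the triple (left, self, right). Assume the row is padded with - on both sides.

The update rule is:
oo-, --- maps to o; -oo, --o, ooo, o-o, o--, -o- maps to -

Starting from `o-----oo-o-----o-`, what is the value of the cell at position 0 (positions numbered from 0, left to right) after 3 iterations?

-

iteration 1: --ooo--o---ooo---
iteration 2: o---o----o---o-oo
iteration 3: --o---oo---o----o
position 0 holds -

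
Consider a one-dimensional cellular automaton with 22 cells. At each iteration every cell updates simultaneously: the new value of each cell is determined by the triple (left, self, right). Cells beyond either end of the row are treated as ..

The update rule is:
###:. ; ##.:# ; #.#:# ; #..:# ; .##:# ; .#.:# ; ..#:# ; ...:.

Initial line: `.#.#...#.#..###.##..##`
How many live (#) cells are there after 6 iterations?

#####.#######.########
#...###.....###......#
##.##.##...##.##....##
#########.#######..###
#.......###.....####.#
##.....##.##...##..###
count of #: 11

11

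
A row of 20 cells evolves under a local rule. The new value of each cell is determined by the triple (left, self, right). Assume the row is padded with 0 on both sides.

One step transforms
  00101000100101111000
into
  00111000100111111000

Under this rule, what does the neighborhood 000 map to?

At position 0 the neighborhood is 000; the next row has 0 there.

0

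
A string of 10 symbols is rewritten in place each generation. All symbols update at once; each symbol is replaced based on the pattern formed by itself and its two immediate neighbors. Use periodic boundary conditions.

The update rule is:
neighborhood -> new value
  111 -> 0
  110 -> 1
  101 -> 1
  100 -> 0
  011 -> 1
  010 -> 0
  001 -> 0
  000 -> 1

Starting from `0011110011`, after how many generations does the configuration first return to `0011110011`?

6

0010010011
0000000011
0111111011
1100001111
0101101000
0011110011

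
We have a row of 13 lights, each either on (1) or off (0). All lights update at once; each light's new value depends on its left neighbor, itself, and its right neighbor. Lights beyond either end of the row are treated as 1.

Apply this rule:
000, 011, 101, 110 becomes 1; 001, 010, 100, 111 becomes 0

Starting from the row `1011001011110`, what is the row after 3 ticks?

1111000110011
0001010110010
0100101110001

0100101110001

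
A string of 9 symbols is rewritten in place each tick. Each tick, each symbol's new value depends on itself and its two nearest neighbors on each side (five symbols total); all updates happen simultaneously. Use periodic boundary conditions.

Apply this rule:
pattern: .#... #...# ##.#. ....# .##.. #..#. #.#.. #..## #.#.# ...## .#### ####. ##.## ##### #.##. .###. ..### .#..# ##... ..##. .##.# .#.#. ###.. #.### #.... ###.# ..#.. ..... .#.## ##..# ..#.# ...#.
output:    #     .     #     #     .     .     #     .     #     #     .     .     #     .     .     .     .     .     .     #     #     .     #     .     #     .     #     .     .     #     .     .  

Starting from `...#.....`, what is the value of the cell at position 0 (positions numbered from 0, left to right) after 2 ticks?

.

.#.###...
.....#.##
position 0 holds .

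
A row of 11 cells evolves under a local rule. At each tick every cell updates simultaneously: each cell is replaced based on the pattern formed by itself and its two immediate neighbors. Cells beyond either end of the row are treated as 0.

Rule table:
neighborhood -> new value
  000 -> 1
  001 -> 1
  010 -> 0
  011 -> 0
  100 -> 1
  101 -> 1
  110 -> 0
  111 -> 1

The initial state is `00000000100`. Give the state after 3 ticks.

10111101011

11111111011
01111110100
10111101011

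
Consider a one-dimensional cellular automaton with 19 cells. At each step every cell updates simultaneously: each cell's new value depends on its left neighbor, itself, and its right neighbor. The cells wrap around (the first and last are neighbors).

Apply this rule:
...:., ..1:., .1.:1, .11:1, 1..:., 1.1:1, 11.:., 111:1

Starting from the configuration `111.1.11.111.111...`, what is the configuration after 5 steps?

111.111.111........

step 1: 11.1111.111.111....
step 2: 1.1111.111.111.....
step 3: 11111.111.111......
step 4: 1111.111.111.......
step 5: 111.111.111........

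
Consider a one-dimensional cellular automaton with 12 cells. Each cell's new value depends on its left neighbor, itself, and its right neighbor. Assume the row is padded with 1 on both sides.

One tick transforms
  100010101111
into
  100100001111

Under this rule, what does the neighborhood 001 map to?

1

At position 3 the neighborhood is 001; the next row has 1 there.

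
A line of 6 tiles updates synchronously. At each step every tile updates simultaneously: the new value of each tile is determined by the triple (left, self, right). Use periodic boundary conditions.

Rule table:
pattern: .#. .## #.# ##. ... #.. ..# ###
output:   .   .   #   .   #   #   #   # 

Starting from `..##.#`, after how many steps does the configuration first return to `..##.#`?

2

##..#.
..##.#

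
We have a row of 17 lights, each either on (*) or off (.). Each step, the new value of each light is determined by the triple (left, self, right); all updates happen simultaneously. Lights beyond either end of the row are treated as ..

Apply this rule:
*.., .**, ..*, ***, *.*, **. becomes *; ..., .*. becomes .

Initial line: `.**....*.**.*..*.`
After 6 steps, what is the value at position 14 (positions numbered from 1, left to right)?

****..*.****.**.*
******.*********.
*****************
*****************  (fixed point — unchanged through step 6)
position 14 holds *

*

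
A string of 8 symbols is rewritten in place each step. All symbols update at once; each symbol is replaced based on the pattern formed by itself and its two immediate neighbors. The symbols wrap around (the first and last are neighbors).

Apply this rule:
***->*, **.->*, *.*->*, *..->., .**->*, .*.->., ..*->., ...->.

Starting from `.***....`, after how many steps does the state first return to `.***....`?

1

step 1: .***....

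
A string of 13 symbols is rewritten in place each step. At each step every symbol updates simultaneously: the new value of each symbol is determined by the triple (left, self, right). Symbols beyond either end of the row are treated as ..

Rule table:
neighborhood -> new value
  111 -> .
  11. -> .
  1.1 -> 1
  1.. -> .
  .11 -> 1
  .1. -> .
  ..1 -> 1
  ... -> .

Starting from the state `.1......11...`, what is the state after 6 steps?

1......11....
......11.....
.....11......
....11.......
...11........
..11.........

..11.........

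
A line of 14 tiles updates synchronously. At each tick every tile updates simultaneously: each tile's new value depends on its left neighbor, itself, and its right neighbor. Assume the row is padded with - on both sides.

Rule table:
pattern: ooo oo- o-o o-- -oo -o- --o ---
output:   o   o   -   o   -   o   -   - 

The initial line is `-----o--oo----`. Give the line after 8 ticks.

-----oo--oo---
------oo--oo--
-------oo--oo-
--------oo--oo
---------oo--o
----------oo-o
-----------o-o
-----------o-o

-----------o-o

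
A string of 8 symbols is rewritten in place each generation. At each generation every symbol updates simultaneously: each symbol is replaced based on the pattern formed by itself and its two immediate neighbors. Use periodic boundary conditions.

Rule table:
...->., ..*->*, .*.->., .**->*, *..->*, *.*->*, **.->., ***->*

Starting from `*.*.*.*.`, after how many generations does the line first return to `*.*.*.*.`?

2

.*.*.*.*
*.*.*.*.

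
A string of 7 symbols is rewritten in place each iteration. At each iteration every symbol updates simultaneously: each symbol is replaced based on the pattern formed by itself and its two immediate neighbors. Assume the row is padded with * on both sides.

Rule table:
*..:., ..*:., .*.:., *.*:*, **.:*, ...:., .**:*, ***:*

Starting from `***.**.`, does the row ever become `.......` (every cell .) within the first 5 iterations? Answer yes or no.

no

*******
*******  (fixed point — unchanged through iteration 5)
iteration 5 is *******, still not uniform .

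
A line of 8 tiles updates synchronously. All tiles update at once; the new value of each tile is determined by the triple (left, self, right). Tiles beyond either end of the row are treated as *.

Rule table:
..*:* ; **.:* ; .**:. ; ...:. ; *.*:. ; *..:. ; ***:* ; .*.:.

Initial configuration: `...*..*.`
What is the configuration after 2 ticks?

tick 1: ..*..*..
tick 2: .*..*..*

.*..*..*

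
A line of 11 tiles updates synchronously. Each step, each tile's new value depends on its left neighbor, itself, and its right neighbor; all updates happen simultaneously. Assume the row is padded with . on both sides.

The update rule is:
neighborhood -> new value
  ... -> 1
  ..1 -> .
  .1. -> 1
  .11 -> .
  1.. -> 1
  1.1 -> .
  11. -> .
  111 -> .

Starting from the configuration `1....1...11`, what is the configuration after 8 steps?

.....111111

step 1: 1111.111...
step 2: ........111
step 3: 1111111....
step 4: .......1111
step 5: 111111.....
step 6: ......11111
step 7: 11111......
step 8: .....111111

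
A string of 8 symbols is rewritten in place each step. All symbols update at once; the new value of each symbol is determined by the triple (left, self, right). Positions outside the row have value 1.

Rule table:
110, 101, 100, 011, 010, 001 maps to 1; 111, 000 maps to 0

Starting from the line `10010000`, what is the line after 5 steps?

11111001
00001111
10011000
11111101
00000111

00000111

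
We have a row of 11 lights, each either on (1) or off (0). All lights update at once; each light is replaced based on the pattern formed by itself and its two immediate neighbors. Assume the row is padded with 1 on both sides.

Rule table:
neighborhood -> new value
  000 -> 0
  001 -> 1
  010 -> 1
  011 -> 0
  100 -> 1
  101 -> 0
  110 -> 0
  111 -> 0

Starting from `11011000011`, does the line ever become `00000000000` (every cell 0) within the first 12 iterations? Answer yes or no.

00000100100
10001111111
01010000000
01011000001
01000100010
01101110110
00000000000
all cells are 0 at iteration 7

yes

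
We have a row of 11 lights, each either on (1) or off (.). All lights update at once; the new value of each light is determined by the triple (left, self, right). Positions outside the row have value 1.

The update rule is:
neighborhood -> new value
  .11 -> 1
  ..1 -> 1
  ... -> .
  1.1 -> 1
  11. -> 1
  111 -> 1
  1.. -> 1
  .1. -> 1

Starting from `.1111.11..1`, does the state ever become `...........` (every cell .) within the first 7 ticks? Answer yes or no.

no

11111111111
11111111111  (fixed point — unchanged through tick 7)
tick 7 is 11111111111, still not uniform .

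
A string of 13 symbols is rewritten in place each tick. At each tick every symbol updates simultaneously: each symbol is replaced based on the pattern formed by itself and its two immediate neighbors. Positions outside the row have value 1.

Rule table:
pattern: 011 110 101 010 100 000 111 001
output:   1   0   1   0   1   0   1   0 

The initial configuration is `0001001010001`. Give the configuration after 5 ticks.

tick 1: 1000100101001
tick 2: 0100010010101
tick 3: 1010001001011
tick 4: 0101000100111
tick 5: 1010100010111

1010100010111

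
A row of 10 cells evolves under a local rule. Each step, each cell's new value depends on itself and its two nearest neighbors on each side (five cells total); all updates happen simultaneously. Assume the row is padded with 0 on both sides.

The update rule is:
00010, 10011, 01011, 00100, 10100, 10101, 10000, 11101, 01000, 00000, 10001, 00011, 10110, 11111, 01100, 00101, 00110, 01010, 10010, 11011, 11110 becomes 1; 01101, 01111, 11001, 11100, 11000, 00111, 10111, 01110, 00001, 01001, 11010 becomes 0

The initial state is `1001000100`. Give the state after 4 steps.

1001011101

step 1: 1011111111
step 2: 1100111110
step 3: 1101001100
step 4: 1001011101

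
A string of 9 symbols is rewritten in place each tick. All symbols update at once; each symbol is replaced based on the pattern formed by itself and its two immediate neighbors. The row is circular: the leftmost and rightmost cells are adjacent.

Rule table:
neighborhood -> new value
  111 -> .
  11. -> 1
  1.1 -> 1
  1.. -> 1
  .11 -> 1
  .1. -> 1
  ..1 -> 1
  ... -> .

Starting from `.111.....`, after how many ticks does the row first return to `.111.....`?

6

tick 1: 11.11....
tick 2: 111111..1
tick 3: .....1111
tick 4: 1...11..1
tick 5: 11.111111
tick 6: .111.....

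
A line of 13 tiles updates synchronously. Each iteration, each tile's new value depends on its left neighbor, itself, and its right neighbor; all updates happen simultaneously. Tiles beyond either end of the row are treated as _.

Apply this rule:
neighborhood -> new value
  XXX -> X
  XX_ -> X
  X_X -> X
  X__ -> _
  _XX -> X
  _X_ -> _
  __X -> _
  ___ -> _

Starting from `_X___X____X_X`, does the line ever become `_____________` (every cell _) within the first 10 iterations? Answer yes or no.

___________X_
_____________
all cells are _ at iteration 2

yes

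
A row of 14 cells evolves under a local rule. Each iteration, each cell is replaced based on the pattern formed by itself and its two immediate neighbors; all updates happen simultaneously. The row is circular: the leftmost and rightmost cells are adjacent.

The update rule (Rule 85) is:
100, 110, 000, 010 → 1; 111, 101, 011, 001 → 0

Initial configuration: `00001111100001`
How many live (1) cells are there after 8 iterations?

6

11100000111101
00111110000100
10000011110111
11111000010000
00001111011110
11100001000011
00111101111000
10000100001111
count of 1: 6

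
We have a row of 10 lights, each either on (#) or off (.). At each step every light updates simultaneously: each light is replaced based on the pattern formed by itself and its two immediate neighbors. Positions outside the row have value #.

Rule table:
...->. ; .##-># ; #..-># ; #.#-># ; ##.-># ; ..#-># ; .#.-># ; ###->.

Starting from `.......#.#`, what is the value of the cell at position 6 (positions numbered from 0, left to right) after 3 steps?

#

#.....####
##...##...
.##.####.#
position 6 holds #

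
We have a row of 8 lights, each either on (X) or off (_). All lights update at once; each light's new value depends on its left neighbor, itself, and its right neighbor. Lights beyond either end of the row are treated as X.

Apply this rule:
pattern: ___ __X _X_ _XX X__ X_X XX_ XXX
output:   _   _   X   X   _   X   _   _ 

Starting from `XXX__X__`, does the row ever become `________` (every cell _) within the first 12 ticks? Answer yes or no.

no

tick 1: _____X__
tick 2: _____X__  (fixed point — unchanged through tick 12)
tick 12 is _____X__, still not uniform _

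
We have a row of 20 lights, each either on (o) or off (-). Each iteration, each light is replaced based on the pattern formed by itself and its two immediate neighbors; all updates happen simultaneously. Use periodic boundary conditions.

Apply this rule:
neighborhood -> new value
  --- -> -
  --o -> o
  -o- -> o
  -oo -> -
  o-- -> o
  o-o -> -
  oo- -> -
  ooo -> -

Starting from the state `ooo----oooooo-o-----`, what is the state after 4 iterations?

-------ooo-o-----o--

---o--o-------oo---o
o-oooooo-----o--o-oo
--------o---ooooo---
-------ooo-o-----o--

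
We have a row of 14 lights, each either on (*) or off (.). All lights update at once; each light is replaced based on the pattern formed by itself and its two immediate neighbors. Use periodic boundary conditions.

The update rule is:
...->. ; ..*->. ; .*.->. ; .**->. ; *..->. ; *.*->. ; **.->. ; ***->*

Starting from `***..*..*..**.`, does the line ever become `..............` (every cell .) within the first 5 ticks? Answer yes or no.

.*............
..............
all cells are . at tick 2

yes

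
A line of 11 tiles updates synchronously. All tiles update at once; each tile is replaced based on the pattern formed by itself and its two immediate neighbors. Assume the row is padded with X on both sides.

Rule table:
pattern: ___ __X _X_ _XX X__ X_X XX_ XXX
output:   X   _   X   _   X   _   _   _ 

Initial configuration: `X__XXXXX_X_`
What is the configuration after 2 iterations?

_XXXXXXX_X_

_X_______X_
_XXXXXXX_X_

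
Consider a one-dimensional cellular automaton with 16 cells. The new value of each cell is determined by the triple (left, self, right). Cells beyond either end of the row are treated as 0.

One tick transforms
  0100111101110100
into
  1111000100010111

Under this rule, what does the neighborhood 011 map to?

0

At position 4 the neighborhood is 011; the next row has 0 there.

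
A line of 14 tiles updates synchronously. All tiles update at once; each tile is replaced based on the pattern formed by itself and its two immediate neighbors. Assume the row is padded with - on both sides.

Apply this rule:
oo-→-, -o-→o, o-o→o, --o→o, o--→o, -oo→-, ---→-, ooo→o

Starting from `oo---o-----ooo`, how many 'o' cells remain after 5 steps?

step 1: --o-ooo---o-o-
step 2: -ooo-o-o-ooooo
step 3: o-o-ooooo-ooo-
step 4: oooo-ooo-o-o-o
step 5: -oo-o-o-oooooo
count of o: 10

10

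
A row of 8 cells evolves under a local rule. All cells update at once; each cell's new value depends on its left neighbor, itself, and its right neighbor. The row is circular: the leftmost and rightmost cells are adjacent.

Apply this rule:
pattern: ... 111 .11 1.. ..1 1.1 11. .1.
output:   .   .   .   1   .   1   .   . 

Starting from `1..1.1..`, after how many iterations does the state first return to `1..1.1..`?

.1..1.1.
..1..1.1
1..1..1.
.1..1..1
1.1..1..
.1.1..1.
..1.1..1
1..1.1..

8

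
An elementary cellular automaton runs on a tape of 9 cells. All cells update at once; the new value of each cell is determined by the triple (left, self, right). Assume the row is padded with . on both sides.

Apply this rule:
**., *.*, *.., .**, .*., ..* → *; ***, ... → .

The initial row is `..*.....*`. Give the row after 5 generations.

.***...**
**.**.***
*******.*
*.....***
**...**.*

**...**.*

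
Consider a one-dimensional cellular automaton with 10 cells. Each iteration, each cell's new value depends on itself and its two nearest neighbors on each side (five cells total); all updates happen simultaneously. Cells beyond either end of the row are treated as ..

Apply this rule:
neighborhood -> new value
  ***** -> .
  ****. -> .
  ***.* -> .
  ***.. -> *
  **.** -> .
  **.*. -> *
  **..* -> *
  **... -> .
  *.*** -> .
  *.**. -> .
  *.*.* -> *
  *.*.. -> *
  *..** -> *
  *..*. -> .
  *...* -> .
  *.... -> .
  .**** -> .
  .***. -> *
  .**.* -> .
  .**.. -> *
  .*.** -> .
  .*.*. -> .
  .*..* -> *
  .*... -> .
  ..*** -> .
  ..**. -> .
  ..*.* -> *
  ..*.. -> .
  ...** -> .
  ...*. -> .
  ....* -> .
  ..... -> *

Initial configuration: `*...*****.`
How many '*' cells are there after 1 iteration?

1

........*.
count of *: 1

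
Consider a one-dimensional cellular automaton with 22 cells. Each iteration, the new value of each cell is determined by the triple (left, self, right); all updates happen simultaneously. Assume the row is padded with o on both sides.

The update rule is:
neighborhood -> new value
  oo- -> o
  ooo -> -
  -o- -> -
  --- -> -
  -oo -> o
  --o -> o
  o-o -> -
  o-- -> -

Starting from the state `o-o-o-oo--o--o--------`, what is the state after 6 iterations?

iteration 1: o-----oo-o--o--------o
iteration 2: o----ooo---o--------oo
iteration 3: o---oo-o--o--------oo-
iteration 4: o--ooo---o--------ooo-
iteration 5: o-oo-o--o--------oo-o-
iteration 6: o-oo---o--------ooo---

o-oo---o--------ooo---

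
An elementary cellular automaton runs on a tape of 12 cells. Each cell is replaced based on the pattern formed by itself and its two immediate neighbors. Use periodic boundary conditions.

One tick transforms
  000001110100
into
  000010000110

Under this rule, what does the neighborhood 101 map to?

At position 8 the neighborhood is 101; the next row has 0 there.

0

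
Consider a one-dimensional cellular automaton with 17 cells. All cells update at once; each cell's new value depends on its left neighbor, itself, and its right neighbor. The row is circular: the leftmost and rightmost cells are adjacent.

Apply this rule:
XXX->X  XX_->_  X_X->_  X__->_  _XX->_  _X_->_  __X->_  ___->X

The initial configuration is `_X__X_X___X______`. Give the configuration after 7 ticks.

tick 1: ________X___XXXXX
tick 2: _XXXXXX___X__XXX_
tick 3: __XXXX__X_____X__
tick 4: X__XX_____XXX___X
tick 5: ______XXX__X__X__
tick 6: XXXXX__X________X
tick 7: XXXX_____XXXXXX__

XXXX_____XXXXXX__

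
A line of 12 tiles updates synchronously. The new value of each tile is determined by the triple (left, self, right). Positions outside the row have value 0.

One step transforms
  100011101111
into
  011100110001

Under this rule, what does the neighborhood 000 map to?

At position 2 the neighborhood is 000; the next row has 1 there.

1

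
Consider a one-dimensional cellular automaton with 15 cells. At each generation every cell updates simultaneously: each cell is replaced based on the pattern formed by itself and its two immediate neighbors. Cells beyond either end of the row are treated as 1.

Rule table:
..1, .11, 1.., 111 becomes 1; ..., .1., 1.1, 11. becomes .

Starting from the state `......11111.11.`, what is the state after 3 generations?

generation 1: 1....11111..1..
generation 2: .1..11111.11.11
generation 3: ..111111..1..11

..111111..1..11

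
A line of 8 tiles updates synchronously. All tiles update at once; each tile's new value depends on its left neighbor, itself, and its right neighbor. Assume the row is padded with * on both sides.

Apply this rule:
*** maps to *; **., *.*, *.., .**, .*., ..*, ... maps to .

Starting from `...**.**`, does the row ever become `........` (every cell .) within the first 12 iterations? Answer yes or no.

.......*
........
all cells are . at iteration 2

yes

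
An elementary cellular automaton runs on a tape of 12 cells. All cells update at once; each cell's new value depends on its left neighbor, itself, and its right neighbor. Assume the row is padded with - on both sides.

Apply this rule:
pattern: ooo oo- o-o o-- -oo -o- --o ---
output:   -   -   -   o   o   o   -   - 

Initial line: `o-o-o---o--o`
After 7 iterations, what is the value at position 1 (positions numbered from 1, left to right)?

o

o-o-oo--oo-o
o-o-o-o-o--o
o-o-o-o-oo-o
o-o-o-o-o--o  (repeats iteration 2; period 2)
iteration 7: o-o-o-o-oo-o
position 1 holds o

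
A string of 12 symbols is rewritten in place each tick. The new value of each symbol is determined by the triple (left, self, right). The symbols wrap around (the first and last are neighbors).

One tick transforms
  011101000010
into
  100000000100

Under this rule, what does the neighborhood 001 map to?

At position 0 the neighborhood is 001; the next row has 1 there.

1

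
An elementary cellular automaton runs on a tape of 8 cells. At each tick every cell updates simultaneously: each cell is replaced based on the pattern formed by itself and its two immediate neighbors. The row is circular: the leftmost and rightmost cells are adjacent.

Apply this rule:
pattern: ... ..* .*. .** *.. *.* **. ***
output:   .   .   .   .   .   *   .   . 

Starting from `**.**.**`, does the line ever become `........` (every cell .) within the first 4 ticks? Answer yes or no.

..*..*..
........
all cells are . at tick 2

yes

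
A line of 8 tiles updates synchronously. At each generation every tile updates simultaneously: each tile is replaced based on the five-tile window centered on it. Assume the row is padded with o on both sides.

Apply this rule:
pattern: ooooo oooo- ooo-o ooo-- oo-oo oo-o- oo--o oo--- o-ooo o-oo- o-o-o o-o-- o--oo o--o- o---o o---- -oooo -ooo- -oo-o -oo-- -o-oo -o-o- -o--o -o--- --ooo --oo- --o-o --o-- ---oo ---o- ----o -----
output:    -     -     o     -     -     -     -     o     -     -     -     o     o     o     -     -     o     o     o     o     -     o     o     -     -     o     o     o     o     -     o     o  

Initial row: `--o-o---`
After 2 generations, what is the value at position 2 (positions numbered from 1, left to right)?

generation 1: -oooo--o
generation 2: --o---o-
position 2 holds -

-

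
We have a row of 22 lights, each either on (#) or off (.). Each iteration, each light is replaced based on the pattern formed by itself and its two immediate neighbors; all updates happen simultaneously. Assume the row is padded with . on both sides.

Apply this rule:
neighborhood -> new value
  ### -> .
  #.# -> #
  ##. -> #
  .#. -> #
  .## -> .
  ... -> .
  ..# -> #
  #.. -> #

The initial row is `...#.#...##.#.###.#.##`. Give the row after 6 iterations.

iteration 1: ..#####.#.####..####.#
iteration 2: .#....####...###...###
iteration 3: ###..#...##.#..##.#..#
iteration 4: ..#####.#.#####.######
iteration 5: .#....####....##.....#
iteration 6: ###..#...##..#.##...##

###..#...##..#.##...##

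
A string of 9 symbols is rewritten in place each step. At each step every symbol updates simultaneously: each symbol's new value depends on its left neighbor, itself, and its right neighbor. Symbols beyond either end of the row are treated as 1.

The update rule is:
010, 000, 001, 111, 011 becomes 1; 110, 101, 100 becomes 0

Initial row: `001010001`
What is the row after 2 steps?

step 1: 011010111
step 2: 010010111

010010111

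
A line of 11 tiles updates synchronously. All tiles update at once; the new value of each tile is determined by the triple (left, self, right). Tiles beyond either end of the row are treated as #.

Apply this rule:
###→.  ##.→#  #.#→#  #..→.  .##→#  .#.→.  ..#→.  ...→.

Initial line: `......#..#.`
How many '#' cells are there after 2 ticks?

1

..........#
..........#
count of #: 1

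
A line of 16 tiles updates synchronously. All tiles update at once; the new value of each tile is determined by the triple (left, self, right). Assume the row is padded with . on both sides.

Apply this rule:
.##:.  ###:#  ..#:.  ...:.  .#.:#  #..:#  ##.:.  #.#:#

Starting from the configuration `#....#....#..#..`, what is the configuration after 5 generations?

##...##...##.##.
..#....#....#..#
..##...##...##.#
....#....#....##
....##...##.....

....##...##.....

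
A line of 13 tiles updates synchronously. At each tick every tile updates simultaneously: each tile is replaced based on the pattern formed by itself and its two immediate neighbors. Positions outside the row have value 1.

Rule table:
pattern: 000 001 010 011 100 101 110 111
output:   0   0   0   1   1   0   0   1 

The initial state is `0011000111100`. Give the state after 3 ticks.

tick 1: 1010100111010
tick 2: 0000010110000
tick 3: 1000000101000

1000000101000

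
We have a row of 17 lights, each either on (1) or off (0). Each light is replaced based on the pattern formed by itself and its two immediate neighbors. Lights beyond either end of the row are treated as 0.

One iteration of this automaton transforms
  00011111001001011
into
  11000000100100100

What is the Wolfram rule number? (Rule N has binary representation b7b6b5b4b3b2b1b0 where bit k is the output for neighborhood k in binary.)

49

position 4: 111 → 0  (bit 7 = 0)
position 7: 110 → 0  (bit 6 = 0)
position 14: 101 → 1  (bit 5 = 1)
position 8: 100 → 1  (bit 4 = 1)
position 3: 011 → 0  (bit 3 = 0)
position 10: 010 → 0  (bit 2 = 0)
position 2: 001 → 0  (bit 1 = 0)
position 0: 000 → 1  (bit 0 = 1)
bits b7..b0 = 00110001 = 49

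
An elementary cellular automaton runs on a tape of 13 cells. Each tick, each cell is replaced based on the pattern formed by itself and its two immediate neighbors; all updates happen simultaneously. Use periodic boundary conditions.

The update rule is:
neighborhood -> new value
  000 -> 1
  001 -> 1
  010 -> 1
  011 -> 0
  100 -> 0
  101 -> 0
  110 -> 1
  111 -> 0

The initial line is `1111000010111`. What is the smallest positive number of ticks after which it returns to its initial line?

0001011110000
1111000010111

2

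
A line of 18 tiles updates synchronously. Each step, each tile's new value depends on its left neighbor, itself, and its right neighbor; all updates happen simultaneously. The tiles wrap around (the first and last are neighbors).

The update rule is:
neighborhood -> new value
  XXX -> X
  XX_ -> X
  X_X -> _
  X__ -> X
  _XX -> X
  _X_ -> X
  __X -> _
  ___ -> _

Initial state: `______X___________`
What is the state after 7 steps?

______XX__________
______XXX_________
______XXXX________
______XXXXX_______
______XXXXXX______
______XXXXXXX_____
______XXXXXXXX____

______XXXXXXXX____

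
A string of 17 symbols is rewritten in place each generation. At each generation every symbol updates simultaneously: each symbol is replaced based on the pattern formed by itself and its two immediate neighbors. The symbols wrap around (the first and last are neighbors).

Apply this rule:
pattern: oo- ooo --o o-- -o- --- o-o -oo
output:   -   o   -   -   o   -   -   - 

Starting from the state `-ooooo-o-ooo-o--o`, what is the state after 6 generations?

---o---o--o--o--o

--ooo--o--o--o--o
---o---o--o--o--o
---o---o--o--o--o  (fixed point — unchanged through generation 6)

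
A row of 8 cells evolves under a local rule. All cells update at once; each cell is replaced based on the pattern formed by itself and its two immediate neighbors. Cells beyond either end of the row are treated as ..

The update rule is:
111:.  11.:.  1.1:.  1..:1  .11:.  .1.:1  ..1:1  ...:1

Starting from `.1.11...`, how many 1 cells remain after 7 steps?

11...111
..111...
11...111  (repeats step 1; period 2)
step 7: 11...111
count of 1: 5

5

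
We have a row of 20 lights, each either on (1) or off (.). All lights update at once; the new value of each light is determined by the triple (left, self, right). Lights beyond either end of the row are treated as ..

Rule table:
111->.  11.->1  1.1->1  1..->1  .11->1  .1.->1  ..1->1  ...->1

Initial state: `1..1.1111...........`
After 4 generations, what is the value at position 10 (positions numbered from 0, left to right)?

111111..111111111111
1....1111..........1
111111..111111111111  (repeats generation 1; period 2)
generation 4: 1....1111..........1
position 10 holds .

.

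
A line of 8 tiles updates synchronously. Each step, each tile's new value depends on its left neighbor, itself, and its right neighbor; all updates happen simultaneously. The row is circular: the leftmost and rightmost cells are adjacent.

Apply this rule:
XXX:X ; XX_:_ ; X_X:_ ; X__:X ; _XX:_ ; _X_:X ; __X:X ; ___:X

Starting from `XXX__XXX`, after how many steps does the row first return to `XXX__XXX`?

6

step 1: XX_XX_XX
step 2: X______X
step 3: _XXXXXX_
step 4: X_XXXX_X
step 5: ___XX___
step 6: XXX__XXX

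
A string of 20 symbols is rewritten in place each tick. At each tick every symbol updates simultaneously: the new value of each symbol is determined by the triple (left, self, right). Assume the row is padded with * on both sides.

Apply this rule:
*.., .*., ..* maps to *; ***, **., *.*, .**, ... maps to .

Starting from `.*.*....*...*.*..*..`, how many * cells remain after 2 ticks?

tick 1: .*.**..***.**.******
tick 2: .*...**.............
count of *: 3

3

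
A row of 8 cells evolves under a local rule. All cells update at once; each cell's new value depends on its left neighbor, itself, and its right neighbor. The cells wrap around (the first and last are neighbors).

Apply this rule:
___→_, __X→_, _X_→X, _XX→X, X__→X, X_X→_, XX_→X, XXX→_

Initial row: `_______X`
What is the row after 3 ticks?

X______X
XX_____X
_XX____X

_XX____X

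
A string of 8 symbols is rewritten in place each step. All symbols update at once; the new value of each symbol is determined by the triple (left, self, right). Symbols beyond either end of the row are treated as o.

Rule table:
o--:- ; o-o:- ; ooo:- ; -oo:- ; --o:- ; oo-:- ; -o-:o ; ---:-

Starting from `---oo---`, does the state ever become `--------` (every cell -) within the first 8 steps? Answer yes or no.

step 1: --------
all cells are - at step 1

yes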